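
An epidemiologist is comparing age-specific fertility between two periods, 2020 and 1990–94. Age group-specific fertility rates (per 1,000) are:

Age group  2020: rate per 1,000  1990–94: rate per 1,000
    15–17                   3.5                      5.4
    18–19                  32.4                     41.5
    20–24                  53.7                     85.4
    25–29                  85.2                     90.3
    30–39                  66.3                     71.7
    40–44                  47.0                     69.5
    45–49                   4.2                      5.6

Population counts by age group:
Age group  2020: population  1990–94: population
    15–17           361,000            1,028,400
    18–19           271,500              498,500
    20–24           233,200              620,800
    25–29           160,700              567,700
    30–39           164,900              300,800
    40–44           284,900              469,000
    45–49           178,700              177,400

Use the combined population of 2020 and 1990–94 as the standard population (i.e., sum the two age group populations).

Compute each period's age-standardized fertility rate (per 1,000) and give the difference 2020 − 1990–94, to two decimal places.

-11.36

Combined standard total = 5,317,500; weights = 0.2613, 0.1448, 0.1606, 0.1370, 0.0876, 0.1418, 0.0670.
2020: 0.2613×3.5 + 0.1448×32.4 + 0.1606×53.7 + 0.1370×85.2 + 0.0876×66.3 + 0.1418×47.0 + 0.0670×4.2 = 38.6526 per 1,000.
1990–94: 0.2613×5.4 + 0.1448×41.5 + 0.1606×85.4 + 0.1370×90.3 + 0.0876×71.7 + 0.1418×69.5 + 0.0670×5.6 = 50.0131 per 1,000.
Difference = 38.6526 − 50.0131 = -11.3605.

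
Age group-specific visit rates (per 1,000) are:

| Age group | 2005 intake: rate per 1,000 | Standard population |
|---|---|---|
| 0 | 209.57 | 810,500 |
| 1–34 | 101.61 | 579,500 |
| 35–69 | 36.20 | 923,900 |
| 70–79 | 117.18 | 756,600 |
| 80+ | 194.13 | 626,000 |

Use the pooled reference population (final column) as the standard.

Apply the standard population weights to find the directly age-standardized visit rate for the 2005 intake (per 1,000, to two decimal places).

127.79

Standard total = 3,696,500; weights = 0.2193, 0.1568, 0.2499, 0.2047, 0.1693.
Standardized rate: 0.2193×209.57 + 0.1568×101.61 + 0.2499×36.20 + 0.2047×117.18 + 0.1693×194.13 = 127.7880 per 1,000.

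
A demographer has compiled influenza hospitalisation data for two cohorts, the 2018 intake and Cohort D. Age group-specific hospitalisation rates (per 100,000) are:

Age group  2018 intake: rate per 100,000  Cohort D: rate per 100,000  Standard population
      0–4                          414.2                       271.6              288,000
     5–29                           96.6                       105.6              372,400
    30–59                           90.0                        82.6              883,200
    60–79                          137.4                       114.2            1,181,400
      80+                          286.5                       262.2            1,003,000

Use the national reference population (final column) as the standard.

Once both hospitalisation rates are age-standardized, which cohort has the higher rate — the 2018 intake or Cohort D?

Standard total = 3,728,000; weights = 0.0773, 0.0999, 0.2369, 0.3169, 0.2690.
The 2018 intake: 0.0773×414.2 + 0.0999×96.6 + 0.2369×90.0 + 0.3169×137.4 + 0.2690×286.5 = 183.5932 per 100,000.
Cohort D: 0.0773×271.6 + 0.0999×105.6 + 0.2369×82.6 + 0.3169×114.2 + 0.2690×262.2 = 157.8329 per 100,000.

2018 intake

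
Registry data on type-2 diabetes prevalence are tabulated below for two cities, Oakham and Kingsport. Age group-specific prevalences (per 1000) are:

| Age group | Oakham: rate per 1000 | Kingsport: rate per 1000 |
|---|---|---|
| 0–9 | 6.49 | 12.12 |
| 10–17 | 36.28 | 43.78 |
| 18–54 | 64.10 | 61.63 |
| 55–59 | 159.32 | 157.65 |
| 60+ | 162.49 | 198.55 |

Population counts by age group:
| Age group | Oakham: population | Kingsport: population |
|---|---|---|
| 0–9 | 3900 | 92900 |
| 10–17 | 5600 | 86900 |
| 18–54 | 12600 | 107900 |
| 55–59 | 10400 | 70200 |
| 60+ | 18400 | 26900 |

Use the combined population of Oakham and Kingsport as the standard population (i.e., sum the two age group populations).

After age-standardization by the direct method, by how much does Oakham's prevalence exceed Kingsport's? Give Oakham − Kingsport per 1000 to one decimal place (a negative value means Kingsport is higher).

-5.6

Combined standard total = 435700; weights = 0.2222, 0.2123, 0.2766, 0.1850, 0.1040.
Oakham: 0.2222×6.49 + 0.2123×36.28 + 0.2766×64.10 + 0.1850×159.32 + 0.1040×162.49 = 73.2389 per 1000.
Kingsport: 0.2222×12.12 + 0.2123×43.78 + 0.2766×61.63 + 0.1850×157.65 + 0.1040×198.55 = 78.8391 per 1000.
Difference = 73.2389 − 78.8391 = -5.6002.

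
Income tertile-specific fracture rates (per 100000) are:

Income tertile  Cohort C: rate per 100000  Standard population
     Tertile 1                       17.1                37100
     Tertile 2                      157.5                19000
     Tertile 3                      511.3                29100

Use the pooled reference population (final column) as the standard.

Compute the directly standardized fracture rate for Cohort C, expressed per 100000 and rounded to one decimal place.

Standard total = 85200; weights = 0.4354, 0.2230, 0.3415.
Standardized rate: 0.4354×17.1 + 0.2230×157.5 + 0.3415×511.3 = 217.2035 per 100000.

217.2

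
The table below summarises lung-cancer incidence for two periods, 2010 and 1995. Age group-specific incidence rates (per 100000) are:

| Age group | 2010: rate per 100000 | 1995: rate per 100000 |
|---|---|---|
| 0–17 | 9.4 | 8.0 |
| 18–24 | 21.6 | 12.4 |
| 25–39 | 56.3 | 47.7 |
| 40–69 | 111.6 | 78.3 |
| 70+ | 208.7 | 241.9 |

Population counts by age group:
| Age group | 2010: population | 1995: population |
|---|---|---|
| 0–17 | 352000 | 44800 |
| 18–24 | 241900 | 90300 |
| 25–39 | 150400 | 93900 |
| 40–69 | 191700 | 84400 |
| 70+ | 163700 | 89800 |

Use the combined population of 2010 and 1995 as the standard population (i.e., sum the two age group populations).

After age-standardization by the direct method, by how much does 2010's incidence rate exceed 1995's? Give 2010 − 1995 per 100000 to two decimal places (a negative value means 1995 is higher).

Combined standard total = 1502900; weights = 0.2640, 0.2210, 0.1626, 0.1837, 0.1687.
2010: 0.2640×9.4 + 0.2210×21.6 + 0.1626×56.3 + 0.1837×111.6 + 0.1687×208.7 = 72.1124 per 100000.
1995: 0.2640×8.0 + 0.2210×12.4 + 0.1626×47.7 + 0.1837×78.3 + 0.1687×241.9 = 67.7936 per 100000.
Difference = 72.1124 − 67.7936 = 4.3188.

4.32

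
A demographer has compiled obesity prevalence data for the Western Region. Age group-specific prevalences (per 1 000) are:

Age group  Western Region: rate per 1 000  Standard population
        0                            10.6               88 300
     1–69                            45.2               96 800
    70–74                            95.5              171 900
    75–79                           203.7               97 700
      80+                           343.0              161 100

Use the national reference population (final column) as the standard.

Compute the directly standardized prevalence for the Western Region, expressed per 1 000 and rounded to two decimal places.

157.33

Standard total = 615 800; weights = 0.1434, 0.1572, 0.2791, 0.1587, 0.2616.
Standardized rate: 0.1434×10.6 + 0.1572×45.2 + 0.2791×95.5 + 0.1587×203.7 + 0.2616×343.0 = 157.3345 per 1 000.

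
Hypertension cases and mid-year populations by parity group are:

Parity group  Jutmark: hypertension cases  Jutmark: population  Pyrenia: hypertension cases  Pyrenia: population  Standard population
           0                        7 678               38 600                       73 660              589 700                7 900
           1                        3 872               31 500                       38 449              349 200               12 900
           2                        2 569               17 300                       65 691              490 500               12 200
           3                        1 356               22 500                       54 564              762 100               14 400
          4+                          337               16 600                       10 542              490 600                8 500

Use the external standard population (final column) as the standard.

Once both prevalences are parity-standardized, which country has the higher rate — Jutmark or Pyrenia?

Parity-specific rates per 1 000 for Jutmark: 198.912, 122.921, 148.497, 60.267, 20.301.
For Pyrenia: 124.911, 110.106, 133.927, 71.597, 21.488.
Standard total = 55 900; weights = 0.1413, 0.2308, 0.2182, 0.2576, 0.1521.
Jutmark: 0.1413×198.912 + 0.2308×122.921 + 0.2182×148.497 + 0.2576×60.267 + 0.1521×20.301 = 107.4981 per 1 000.
Pyrenia: 0.1413×124.911 + 0.2308×110.106 + 0.2182×133.927 + 0.2576×71.597 + 0.1521×21.488 = 94.0020 per 1 000.

Jutmark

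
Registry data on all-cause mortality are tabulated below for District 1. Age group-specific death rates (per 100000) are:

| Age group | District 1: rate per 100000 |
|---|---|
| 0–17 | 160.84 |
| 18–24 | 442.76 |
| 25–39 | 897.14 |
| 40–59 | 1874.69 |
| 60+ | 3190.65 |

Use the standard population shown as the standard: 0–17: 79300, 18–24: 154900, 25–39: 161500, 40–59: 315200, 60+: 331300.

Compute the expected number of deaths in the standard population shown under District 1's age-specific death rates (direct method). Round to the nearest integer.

18742

Expected deaths = Σ (standard pop × age-specific rate ÷ 100000)
= 79300×160.84/100000 + 154900×442.76/100000 + 161500×897.14/100000 + 315200×1874.69/100000 + 331300×3190.65/100000
= 127.55 + 685.84 + 1448.88 + 5909.02 + 10570.62 = 18741.91.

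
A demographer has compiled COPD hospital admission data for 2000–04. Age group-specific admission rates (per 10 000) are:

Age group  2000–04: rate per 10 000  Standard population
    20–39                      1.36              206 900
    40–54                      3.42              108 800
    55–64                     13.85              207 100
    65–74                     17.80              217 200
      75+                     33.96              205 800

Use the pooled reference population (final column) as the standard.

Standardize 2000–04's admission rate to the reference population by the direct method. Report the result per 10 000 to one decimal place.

Standard total = 945 800; weights = 0.2188, 0.1150, 0.2190, 0.2296, 0.2176.
Standardized rate: 0.2188×1.36 + 0.1150×3.42 + 0.2190×13.85 + 0.2296×17.80 + 0.2176×33.96 = 15.2008 per 10 000.

15.2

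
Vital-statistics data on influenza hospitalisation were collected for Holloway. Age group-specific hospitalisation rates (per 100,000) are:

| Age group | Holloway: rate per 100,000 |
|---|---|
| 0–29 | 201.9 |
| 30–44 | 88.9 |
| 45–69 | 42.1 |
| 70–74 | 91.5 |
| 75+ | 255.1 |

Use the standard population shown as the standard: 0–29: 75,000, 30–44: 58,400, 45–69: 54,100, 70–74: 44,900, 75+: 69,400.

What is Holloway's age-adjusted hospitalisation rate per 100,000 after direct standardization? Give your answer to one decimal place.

147.2

Standard total = 301,800; weights = 0.2485, 0.1935, 0.1793, 0.1488, 0.2300.
Standardized rate: 0.2485×201.9 + 0.1935×88.9 + 0.1793×42.1 + 0.1488×91.5 + 0.2300×255.1 = 147.1973 per 100,000.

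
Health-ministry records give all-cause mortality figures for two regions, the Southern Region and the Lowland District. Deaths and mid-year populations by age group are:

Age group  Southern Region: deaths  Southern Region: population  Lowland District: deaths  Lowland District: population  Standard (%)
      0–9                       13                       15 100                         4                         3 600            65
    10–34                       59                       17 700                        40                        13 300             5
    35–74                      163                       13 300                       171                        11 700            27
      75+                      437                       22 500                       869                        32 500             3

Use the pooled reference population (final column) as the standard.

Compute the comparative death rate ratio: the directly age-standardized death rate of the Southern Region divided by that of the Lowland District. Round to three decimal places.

Age-specific rates per 1 000 for the Southern Region: 0.861, 3.333, 12.256, 19.422.
For the Lowland District: 1.111, 3.008, 14.615, 26.738.
Standard weights: 0.65, 0.05, 0.27, 0.03.
The Southern Region: 0.6500×0.861 + 0.0500×3.333 + 0.2700×12.256 + 0.0300×19.422 = 4.6180 per 1 000.
The Lowland District: 0.6500×1.111 + 0.0500×3.008 + 0.2700×14.615 + 0.0300×26.738 = 5.6209 per 1 000.
Ratio = 4.6180 ÷ 5.6209 = 0.82157.

0.822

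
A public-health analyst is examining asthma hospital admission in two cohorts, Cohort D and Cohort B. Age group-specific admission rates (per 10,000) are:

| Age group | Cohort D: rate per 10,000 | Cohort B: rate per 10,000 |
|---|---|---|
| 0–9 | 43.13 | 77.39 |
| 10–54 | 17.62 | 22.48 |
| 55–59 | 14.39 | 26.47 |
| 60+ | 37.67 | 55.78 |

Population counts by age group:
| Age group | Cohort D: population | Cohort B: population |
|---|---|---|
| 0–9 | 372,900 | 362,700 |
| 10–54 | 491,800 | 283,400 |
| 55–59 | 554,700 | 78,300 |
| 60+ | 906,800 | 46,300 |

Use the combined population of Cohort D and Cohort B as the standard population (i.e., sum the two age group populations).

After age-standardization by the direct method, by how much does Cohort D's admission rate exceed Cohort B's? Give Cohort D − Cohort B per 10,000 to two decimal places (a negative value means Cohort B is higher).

Combined standard total = 3,096,900; weights = 0.2375, 0.2503, 0.2044, 0.3078.
Cohort D: 0.2375×43.13 + 0.2503×17.62 + 0.2044×14.39 + 0.3078×37.67 = 29.1897 per 10,000.
Cohort B: 0.2375×77.39 + 0.2503×22.48 + 0.2044×26.47 + 0.3078×55.78 = 46.5866 per 10,000.
Difference = 29.1897 − 46.5866 = -17.3969.

-17.40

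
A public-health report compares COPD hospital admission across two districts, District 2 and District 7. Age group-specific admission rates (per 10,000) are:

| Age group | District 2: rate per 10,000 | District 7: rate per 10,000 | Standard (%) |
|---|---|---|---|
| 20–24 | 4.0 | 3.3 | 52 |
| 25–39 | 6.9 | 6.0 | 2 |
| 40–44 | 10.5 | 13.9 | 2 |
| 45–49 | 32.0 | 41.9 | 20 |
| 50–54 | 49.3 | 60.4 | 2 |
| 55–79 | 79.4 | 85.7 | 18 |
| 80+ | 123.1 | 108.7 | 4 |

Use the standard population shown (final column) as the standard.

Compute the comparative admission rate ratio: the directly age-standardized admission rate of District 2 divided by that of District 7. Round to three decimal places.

Standard weights: 0.52, 0.02, 0.02, 0.20, 0.02, 0.18, 0.04.
District 2: 0.5200×4.0 + 0.0200×6.9 + 0.0200×10.5 + 0.2000×32.0 + 0.0200×49.3 + 0.1800×79.4 + 0.0400×123.1 = 29.0300 per 10,000.
District 7: 0.5200×3.3 + 0.0200×6.0 + 0.0200×13.9 + 0.2000×41.9 + 0.0200×60.4 + 0.1800×85.7 + 0.0400×108.7 = 31.4760 per 10,000.
Ratio = 29.0300 ÷ 31.4760 = 0.92229.

0.922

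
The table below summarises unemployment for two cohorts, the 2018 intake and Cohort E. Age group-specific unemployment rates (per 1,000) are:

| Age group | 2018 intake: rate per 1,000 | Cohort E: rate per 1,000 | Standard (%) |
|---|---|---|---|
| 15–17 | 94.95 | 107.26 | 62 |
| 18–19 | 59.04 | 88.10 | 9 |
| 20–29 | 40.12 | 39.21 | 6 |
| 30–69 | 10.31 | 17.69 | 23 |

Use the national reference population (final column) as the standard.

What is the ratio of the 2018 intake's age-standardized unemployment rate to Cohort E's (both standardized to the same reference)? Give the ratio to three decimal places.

0.853

Standard weights: 0.62, 0.09, 0.06, 0.23.
The 2018 intake: 0.6200×94.95 + 0.0900×59.04 + 0.0600×40.12 + 0.2300×10.31 = 68.9611 per 1,000.
Cohort E: 0.6200×107.26 + 0.0900×88.10 + 0.0600×39.21 + 0.2300×17.69 = 80.8515 per 1,000.
Ratio = 68.9611 ÷ 80.8515 = 0.85294.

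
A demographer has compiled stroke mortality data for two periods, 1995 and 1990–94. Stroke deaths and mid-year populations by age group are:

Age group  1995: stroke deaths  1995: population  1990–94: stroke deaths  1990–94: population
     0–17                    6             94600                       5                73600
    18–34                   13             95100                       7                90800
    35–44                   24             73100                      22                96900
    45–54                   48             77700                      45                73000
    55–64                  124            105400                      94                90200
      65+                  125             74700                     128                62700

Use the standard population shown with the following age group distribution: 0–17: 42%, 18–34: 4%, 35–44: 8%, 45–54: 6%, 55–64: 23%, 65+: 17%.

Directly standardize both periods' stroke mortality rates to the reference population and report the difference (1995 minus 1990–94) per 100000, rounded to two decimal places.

-2.30

Age-specific rates per 100000 for 1995: 6.34, 13.67, 32.83, 61.78, 117.65, 167.34.
For 1990–94: 6.79, 7.71, 22.70, 61.64, 104.21, 204.15.
Standard weights: 0.42, 0.04, 0.08, 0.06, 0.23, 0.17.
1995: 0.4200×6.34 + 0.0400×13.67 + 0.0800×32.83 + 0.0600×61.78 + 0.2300×117.65 + 0.1700×167.34 = 65.0497 per 100000.
1990–94: 0.4200×6.79 + 0.0400×7.71 + 0.0800×22.70 + 0.0600×61.64 + 0.2300×104.21 + 0.1700×204.15 = 67.3505 per 100000.
Difference = 65.0497 − 67.3505 = -2.3008.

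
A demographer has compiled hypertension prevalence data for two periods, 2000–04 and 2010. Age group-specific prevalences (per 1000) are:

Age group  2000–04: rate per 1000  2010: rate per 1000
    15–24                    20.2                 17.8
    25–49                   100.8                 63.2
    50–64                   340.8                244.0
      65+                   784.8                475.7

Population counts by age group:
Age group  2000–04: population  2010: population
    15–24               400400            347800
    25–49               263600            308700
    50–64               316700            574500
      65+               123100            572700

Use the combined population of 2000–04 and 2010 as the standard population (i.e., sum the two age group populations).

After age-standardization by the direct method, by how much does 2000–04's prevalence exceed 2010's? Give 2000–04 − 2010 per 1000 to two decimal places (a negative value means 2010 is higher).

111.66

Combined standard total = 2907500; weights = 0.2573, 0.1968, 0.3065, 0.2393.
2000–04: 0.2573×20.2 + 0.1968×100.8 + 0.3065×340.8 + 0.2393×784.8 = 317.3126 per 1000.
2010: 0.2573×17.8 + 0.1968×63.2 + 0.3065×244.0 + 0.2393×475.7 = 205.6517 per 1000.
Difference = 317.3126 − 205.6517 = 111.6609.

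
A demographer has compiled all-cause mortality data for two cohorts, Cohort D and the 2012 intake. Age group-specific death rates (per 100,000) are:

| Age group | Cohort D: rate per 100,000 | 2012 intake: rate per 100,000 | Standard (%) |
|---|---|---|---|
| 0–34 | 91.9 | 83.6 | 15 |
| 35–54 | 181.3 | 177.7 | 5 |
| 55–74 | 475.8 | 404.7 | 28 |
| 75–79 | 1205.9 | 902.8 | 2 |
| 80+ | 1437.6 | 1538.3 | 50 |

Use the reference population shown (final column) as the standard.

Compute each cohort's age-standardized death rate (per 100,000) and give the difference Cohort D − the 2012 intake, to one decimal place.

-23.0

Standard weights: 0.15, 0.05, 0.28, 0.02, 0.50.
Cohort D: 0.1500×91.9 + 0.0500×181.3 + 0.2800×475.8 + 0.0200×1205.9 + 0.5000×1437.6 = 898.9920 per 100,000.
The 2012 intake: 0.1500×83.6 + 0.0500×177.7 + 0.2800×404.7 + 0.0200×902.8 + 0.5000×1538.3 = 921.9470 per 100,000.
Difference = 898.9920 − 921.9470 = -22.9550.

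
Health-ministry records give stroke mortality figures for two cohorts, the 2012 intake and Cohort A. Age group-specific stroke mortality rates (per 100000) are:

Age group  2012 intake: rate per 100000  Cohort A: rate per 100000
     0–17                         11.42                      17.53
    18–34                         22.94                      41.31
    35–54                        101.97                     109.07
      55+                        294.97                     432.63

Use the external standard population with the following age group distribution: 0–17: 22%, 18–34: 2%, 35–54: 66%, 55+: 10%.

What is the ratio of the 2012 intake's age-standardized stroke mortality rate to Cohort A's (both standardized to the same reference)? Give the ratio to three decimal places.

0.832

Standard weights: 0.22, 0.02, 0.66, 0.10.
The 2012 intake: 0.2200×11.42 + 0.0200×22.94 + 0.6600×101.97 + 0.1000×294.97 = 99.7684 per 100000.
Cohort A: 0.2200×17.53 + 0.0200×41.31 + 0.6600×109.07 + 0.1000×432.63 = 119.9320 per 100000.
Ratio = 99.7684 ÷ 119.9320 = 0.83187.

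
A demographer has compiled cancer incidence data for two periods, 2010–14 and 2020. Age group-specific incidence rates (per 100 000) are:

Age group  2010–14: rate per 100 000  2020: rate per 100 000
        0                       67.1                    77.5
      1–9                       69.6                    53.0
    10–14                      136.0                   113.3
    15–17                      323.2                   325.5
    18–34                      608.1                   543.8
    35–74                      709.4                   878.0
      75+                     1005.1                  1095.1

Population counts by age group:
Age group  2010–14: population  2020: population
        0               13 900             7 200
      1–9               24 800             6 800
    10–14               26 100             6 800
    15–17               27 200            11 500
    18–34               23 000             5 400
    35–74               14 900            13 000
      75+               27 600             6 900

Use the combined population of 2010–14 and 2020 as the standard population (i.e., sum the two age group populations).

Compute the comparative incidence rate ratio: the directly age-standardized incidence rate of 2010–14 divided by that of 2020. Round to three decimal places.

0.948

Combined standard total = 215 100; weights = 0.0981, 0.1469, 0.1530, 0.1799, 0.1320, 0.1297, 0.1604.
2010–14: 0.0981×67.1 + 0.1469×69.6 + 0.1530×136.0 + 0.1799×323.2 + 0.1320×608.1 + 0.1297×709.4 + 0.1604×1005.1 = 429.2685 per 100 000.
2020: 0.0981×77.5 + 0.1469×53.0 + 0.1530×113.3 + 0.1799×325.5 + 0.1320×543.8 + 0.1297×878.0 + 0.1604×1095.1 = 452.6060 per 100 000.
Ratio = 429.2685 ÷ 452.6060 = 0.94844.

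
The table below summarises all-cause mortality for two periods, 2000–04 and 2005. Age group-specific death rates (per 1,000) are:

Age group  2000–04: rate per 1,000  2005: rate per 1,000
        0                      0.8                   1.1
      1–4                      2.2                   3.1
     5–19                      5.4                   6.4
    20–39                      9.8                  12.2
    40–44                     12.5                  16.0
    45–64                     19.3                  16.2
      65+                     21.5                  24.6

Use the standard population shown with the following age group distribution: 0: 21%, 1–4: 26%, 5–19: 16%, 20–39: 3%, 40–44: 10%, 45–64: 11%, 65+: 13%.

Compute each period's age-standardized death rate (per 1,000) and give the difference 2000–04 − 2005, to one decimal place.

Standard weights: 0.21, 0.26, 0.16, 0.03, 0.10, 0.11, 0.13.
2000–04: 0.2100×0.8 + 0.2600×2.2 + 0.1600×5.4 + 0.0300×9.8 + 0.1000×12.5 + 0.1100×19.3 + 0.1300×21.5 = 8.0660 per 1,000.
2005: 0.2100×1.1 + 0.2600×3.1 + 0.1600×6.4 + 0.0300×12.2 + 0.1000×16.0 + 0.1100×16.2 + 0.1300×24.6 = 9.0070 per 1,000.
Difference = 8.0660 − 9.0070 = -0.9410.

-0.9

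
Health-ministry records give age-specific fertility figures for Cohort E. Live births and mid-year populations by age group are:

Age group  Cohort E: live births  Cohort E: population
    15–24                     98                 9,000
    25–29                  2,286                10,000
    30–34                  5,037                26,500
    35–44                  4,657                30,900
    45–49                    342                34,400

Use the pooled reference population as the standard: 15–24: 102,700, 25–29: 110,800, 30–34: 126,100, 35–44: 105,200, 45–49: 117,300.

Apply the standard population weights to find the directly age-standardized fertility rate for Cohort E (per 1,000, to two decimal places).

119.97

Age-specific rates per 1,000 for Cohort E: 10.889, 228.600, 190.075, 150.712, 9.942.
Standard total = 562,100; weights = 0.1827, 0.1971, 0.2243, 0.1872, 0.2087.
Standardized rate: 0.1827×10.889 + 0.1971×228.600 + 0.2243×190.075 + 0.1872×150.712 + 0.2087×9.942 = 119.9729 per 1,000.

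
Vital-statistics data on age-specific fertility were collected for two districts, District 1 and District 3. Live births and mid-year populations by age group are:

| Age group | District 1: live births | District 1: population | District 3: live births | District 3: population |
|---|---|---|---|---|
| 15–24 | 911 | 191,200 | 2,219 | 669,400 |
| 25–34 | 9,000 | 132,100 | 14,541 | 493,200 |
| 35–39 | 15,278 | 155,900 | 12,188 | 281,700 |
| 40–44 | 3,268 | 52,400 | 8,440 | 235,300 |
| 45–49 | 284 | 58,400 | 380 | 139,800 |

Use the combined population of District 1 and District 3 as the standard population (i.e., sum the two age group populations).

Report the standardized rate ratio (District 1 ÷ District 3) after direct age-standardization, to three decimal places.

2.124

Age-specific rates per 1,000 for District 1: 4.765, 68.130, 97.999, 62.366, 4.863.
For District 3: 3.315, 29.483, 43.266, 35.869, 2.718.
Combined standard total = 2,409,400; weights = 0.3572, 0.2595, 0.1816, 0.1194, 0.0823.
District 1: 0.3572×4.765 + 0.2595×68.130 + 0.1816×97.999 + 0.1194×62.366 + 0.0823×4.863 = 45.0291 per 1,000.
District 3: 0.3572×3.315 + 0.2595×29.483 + 0.1816×43.266 + 0.1194×35.869 + 0.0823×2.718 = 21.2003 per 1,000.
Ratio = 45.0291 ÷ 21.2003 = 2.12399.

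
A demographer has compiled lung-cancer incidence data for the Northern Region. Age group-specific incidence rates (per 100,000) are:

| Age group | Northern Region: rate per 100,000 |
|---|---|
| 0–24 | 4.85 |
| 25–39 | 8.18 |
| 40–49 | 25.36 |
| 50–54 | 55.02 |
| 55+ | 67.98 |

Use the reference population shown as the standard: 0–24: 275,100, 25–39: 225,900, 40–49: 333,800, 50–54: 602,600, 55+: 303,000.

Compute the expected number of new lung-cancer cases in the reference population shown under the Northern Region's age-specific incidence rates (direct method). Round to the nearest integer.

Expected new lung-cancer cases = Σ (standard pop × age-specific rate ÷ 100,000)
= 275,100×4.85/100,000 + 225,900×8.18/100,000 + 333,800×25.36/100,000 + 602,600×55.02/100,000 + 303,000×67.98/100,000
= 13.34 + 18.48 + 84.65 + 331.55 + 205.98 = 654.00.

654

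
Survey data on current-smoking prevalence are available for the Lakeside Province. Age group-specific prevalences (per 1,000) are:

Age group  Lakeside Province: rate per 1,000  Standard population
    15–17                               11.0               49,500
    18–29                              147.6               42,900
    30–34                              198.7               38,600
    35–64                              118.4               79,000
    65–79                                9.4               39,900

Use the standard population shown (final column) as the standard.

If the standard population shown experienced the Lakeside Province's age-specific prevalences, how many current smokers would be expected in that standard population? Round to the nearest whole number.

24275

Expected current smokers = Σ (standard pop × age-specific rate ÷ 1,000)
= 49,500×11.0/1,000 + 42,900×147.6/1,000 + 38,600×198.7/1,000 + 79,000×118.4/1,000 + 39,900×9.4/1,000
= 544.50 + 6332.04 + 7669.82 + 9353.60 + 375.06 = 24275.02.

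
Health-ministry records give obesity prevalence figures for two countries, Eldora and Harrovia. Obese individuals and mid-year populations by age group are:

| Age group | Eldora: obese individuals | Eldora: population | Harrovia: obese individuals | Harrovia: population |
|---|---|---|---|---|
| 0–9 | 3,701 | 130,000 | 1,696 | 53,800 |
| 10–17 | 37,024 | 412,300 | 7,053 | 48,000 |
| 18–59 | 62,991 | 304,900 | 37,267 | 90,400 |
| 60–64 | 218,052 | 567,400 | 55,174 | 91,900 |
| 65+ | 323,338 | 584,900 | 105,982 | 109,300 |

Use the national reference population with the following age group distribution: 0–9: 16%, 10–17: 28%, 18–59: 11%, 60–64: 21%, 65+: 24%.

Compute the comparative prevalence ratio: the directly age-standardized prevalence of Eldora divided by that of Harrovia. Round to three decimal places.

0.590

Age-specific rates per 1,000 for Eldora: 28.469, 89.799, 206.596, 384.300, 552.809.
For Harrovia: 31.524, 146.938, 412.246, 600.370, 969.643.
Standard weights: 0.16, 0.28, 0.11, 0.21, 0.24.
Eldora: 0.1600×28.469 + 0.2800×89.799 + 0.1100×206.596 + 0.2100×384.300 + 0.2400×552.809 = 265.8015 per 1,000.
Harrovia: 0.1600×31.524 + 0.2800×146.938 + 0.1100×412.246 + 0.2100×600.370 + 0.2400×969.643 = 450.3254 per 1,000.
Ratio = 265.8015 ÷ 450.3254 = 0.59024.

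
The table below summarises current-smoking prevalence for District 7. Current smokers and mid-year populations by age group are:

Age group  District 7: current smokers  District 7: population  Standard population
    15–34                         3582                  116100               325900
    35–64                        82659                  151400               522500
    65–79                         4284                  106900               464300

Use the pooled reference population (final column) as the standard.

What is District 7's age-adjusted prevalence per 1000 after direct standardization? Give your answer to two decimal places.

Age-specific rates per 1000 for District 7: 30.853, 545.964, 40.075.
Standard total = 1312700; weights = 0.2483, 0.3980, 0.3537.
Standardized rate: 0.2483×30.853 + 0.3980×545.964 + 0.3537×40.075 = 239.1468 per 1000.

239.15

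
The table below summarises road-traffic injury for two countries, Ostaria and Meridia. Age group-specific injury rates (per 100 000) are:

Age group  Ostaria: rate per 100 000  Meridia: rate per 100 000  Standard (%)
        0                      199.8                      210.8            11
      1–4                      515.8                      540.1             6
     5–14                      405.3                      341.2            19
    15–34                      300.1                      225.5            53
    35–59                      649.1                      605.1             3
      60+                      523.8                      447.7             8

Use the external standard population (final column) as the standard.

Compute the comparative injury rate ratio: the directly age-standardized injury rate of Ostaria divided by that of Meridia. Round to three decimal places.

1.192

Standard weights: 0.11, 0.06, 0.19, 0.53, 0.03, 0.08.
Ostaria: 0.1100×199.8 + 0.0600×515.8 + 0.1900×405.3 + 0.5300×300.1 + 0.0300×649.1 + 0.0800×523.8 = 350.3630 per 100 000.
Meridia: 0.1100×210.8 + 0.0600×540.1 + 0.1900×341.2 + 0.5300×225.5 + 0.0300×605.1 + 0.0800×447.7 = 293.9060 per 100 000.
Ratio = 350.3630 ÷ 293.9060 = 1.19209.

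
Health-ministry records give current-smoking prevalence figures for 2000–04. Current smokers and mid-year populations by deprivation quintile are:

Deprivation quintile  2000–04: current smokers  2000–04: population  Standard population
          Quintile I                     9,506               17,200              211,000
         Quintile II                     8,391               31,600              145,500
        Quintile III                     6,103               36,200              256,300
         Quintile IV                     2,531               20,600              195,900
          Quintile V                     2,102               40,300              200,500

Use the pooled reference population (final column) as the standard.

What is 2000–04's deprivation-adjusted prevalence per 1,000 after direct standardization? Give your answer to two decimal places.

230.86

Deprivation-specific rates per 1,000 for 2000–04: 552.674, 265.538, 168.591, 122.864, 52.159.
Standard total = 1,009,200; weights = 0.2091, 0.1442, 0.2540, 0.1941, 0.1987.
Standardized rate: 0.2091×552.674 + 0.1442×265.538 + 0.2540×168.591 + 0.1941×122.864 + 0.1987×52.159 = 230.8630 per 1,000.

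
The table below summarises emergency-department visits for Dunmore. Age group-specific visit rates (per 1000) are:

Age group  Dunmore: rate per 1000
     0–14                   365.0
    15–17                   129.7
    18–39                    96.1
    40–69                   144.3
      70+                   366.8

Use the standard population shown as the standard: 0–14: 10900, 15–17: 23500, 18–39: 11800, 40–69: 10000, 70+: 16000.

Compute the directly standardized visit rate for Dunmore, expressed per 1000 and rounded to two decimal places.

Standard total = 72200; weights = 0.1510, 0.3255, 0.1634, 0.1385, 0.2216.
Standardized rate: 0.1510×365.0 + 0.3255×129.7 + 0.1634×96.1 + 0.1385×144.3 + 0.2216×366.8 = 214.2968 per 1000.

214.30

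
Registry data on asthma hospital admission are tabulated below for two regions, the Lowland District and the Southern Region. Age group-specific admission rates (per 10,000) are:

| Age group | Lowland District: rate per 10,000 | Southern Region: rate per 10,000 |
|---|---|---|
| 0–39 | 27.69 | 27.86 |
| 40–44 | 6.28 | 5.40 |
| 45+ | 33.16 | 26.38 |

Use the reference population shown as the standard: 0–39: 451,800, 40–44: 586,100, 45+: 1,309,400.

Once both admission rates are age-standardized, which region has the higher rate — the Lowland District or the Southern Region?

Standard total = 2,347,300; weights = 0.1925, 0.2497, 0.5578.
The Lowland District: 0.1925×27.69 + 0.2497×6.28 + 0.5578×33.16 = 25.3955 per 10,000.
The Southern Region: 0.1925×27.86 + 0.2497×5.40 + 0.5578×26.38 = 21.4263 per 10,000.

Lowland District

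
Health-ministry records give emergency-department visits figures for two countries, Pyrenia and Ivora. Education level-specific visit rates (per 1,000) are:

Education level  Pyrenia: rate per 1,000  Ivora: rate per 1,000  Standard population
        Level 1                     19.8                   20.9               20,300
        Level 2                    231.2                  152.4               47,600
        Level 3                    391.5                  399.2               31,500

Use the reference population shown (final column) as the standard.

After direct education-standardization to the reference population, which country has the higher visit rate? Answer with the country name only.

Standard total = 99,400; weights = 0.2042, 0.4789, 0.3169.
Pyrenia: 0.2042×19.8 + 0.4789×231.2 + 0.3169×391.5 = 238.8261 per 1,000.
Ivora: 0.2042×20.9 + 0.4789×152.4 + 0.3169×399.2 = 203.7556 per 1,000.

Pyrenia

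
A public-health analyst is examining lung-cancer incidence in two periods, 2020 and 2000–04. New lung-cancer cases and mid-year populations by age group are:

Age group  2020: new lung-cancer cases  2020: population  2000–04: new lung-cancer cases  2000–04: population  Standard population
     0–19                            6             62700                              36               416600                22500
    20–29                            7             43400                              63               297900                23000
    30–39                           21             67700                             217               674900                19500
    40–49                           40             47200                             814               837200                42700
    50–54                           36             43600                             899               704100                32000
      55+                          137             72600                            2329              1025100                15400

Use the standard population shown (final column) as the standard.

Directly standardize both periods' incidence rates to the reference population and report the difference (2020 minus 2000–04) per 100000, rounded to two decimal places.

-17.32

Age-specific rates per 100000 for 2020: 9.57, 16.13, 31.02, 84.75, 82.57, 188.71.
For 2000–04: 8.64, 21.15, 32.15, 97.23, 127.68, 227.20.
Standard total = 155100; weights = 0.1451, 0.1483, 0.1257, 0.2753, 0.2063, 0.0993.
2020: 0.1451×9.57 + 0.1483×16.13 + 0.1257×31.02 + 0.2753×84.75 + 0.2063×82.57 + 0.0993×188.71 = 66.7831 per 100000.
2000–04: 0.1451×8.64 + 0.1483×21.15 + 0.1257×32.15 + 0.2753×97.23 + 0.2063×127.68 + 0.0993×227.20 = 84.1013 per 100000.
Difference = 66.7831 − 84.1013 = -17.3182.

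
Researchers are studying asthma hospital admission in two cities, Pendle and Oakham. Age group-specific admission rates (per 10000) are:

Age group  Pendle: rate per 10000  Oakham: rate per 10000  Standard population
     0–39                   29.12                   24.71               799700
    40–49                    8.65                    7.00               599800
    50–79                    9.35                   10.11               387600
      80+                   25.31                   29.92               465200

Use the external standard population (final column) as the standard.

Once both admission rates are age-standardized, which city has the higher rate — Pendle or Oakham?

Standard total = 2252300; weights = 0.3551, 0.2663, 0.1721, 0.2065.
Pendle: 0.3551×29.12 + 0.2663×8.65 + 0.1721×9.35 + 0.2065×25.31 = 19.4796 per 10000.
Oakham: 0.3551×24.71 + 0.2663×7.00 + 0.1721×10.11 + 0.2065×29.92 = 18.5573 per 10000.

Pendle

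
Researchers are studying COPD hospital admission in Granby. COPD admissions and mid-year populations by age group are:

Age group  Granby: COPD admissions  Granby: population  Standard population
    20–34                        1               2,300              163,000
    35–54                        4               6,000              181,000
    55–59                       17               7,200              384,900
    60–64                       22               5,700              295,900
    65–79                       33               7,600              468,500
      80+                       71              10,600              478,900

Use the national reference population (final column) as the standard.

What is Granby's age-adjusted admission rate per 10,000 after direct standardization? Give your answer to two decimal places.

37.95

Age-specific rates per 10,000 for Granby: 4.35, 6.67, 23.61, 38.60, 43.42, 66.98.
Standard total = 1,972,200; weights = 0.0826, 0.0918, 0.1952, 0.1500, 0.2376, 0.2428.
Standardized rate: 0.0826×4.35 + 0.0918×6.67 + 0.1952×23.61 + 0.1500×38.60 + 0.2376×43.42 + 0.2428×66.98 = 37.9495 per 10,000.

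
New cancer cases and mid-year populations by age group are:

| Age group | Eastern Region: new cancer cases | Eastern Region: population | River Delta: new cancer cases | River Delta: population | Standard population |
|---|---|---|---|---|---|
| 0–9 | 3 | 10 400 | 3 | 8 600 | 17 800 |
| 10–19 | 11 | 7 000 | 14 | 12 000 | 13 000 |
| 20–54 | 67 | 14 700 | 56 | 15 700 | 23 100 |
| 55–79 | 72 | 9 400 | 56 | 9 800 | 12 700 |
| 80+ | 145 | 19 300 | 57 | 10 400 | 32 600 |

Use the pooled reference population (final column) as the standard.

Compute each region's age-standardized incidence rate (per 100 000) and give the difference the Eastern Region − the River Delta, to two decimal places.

Age-specific rates per 100 000 for the Eastern Region: 28.85, 157.14, 455.78, 765.96, 751.30.
For the River Delta: 34.88, 116.67, 356.69, 571.43, 548.08.
Standard total = 99 200; weights = 0.1794, 0.1310, 0.2329, 0.1280, 0.3286.
The Eastern Region: 0.1794×28.85 + 0.1310×157.14 + 0.2329×455.78 + 0.1280×765.96 + 0.3286×751.30 = 476.8627 per 100 000.
The River Delta: 0.1794×34.88 + 0.1310×116.67 + 0.2329×356.69 + 0.1280×571.43 + 0.3286×548.08 = 357.8784 per 100 000.
Difference = 476.8627 − 357.8784 = 118.9843.

118.98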